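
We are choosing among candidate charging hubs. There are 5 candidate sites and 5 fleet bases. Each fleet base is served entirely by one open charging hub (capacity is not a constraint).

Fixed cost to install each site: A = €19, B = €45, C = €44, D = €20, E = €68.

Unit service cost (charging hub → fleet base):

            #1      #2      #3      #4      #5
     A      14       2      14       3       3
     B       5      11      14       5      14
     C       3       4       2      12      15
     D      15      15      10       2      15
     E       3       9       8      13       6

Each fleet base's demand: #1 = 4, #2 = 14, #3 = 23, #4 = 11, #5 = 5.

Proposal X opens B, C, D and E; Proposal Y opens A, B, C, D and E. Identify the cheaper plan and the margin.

Proposal Y is cheaper by 24.

Proposal X: {B, C, D, E}: #1→C 3·4=12, #2→C 4·14=56, #3→C 2·23=46, #4→D 2·11=22, #5→E 6·5=30. Service 166; fixed 177; total 343.
Proposal Y: {A, B, C, D, E}: #1→C 3·4=12, #2→A 2·14=28, #3→C 2·23=46, #4→D 2·11=22, #5→A 3·5=15. Service 123; fixed 196; total 319.
Difference: |343 − 319| = 24.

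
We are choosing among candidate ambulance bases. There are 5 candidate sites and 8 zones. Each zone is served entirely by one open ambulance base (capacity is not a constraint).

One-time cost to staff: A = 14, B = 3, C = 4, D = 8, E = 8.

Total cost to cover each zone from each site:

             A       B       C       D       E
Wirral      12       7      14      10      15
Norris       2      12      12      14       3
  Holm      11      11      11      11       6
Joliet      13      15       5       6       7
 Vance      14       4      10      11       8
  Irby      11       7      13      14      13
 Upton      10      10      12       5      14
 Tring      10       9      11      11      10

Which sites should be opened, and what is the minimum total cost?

Open B and E; minimum total cost 64.

For any fixed open set, each zone goes to its cheapest open site; total = fixed + service.
{B, E}: Wirral→B 7, Norris→E 3, Holm→E 6, Joliet→E 7, Vance→B 4, Irby→B 7, Upton→B 10, Tring→B 9. Service 53; fixed 11; total 64.
{B, C, E}: service 51 + fixed 15 = 66
{B, D, E}: Wirral→B 7, Norris→E 3, Holm→E 6, Joliet→D 6, Vance→B 4, Irby→B 7, Upton→D 5, Tring→B 9. Service 47; fixed 19; total 66.
{A, B, C, D, E}: service 45 + fixed 37 = 82
No other subset beats 64.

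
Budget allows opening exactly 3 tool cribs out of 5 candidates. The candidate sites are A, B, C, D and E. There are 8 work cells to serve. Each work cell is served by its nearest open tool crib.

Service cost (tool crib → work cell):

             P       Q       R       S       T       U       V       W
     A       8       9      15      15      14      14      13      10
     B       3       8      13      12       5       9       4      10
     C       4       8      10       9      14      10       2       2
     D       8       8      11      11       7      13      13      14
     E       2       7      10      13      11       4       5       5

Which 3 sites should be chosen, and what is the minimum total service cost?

With exactly 3 open, each work cell uses its cheapest among the chosen.
{B, C, E}: P→E 2, Q→E 7, R→C 10, S→C 9, T→B 5, U→E 4, V→C 2, W→C 2. Service cost 41.
{C, D, E}: service cost 43
{A, C, E}: service cost 47
Among all 10 size-3 choices, {B, C, E} is lowest.

Choose B, C and E; total service cost 41.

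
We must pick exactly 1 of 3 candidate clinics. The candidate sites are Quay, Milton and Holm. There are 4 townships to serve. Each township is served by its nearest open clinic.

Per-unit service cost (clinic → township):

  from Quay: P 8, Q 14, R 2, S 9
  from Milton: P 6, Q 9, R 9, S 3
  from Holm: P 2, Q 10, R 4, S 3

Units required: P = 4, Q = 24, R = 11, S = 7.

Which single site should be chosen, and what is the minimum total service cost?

With exactly 1 open, each township uses its cheapest among the chosen.
{Holm}: P→Holm 2·4=8, Q→Holm 10·24=240, R→Holm 4·11=44, S→Holm 3·7=21. Service cost 313.
{Milton}: service cost 360
{Quay}: service cost 453
Among all 3 size-1 choices, {Holm} is lowest.

Choose Holm only; total service cost 313.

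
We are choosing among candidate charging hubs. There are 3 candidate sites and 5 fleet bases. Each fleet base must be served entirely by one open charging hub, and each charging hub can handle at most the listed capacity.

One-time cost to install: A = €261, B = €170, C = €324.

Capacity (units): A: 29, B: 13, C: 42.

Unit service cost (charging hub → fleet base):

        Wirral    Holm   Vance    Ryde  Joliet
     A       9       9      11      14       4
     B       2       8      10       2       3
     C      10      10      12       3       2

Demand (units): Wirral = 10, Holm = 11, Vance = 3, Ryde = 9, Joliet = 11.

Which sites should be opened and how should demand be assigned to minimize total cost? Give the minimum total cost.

Minimum total cost: 703

Open {B, C}: Wirral→B 2·10=20, Holm→C 10·11=110, Vance→B 10·3=30, Ryde→C 3·9=27, Joliet→C 2·11=22.
Loads: B carries 13/13, C carries 31/42. Service 209; fixed 494; total 703.
Next best feasible plan costs 709.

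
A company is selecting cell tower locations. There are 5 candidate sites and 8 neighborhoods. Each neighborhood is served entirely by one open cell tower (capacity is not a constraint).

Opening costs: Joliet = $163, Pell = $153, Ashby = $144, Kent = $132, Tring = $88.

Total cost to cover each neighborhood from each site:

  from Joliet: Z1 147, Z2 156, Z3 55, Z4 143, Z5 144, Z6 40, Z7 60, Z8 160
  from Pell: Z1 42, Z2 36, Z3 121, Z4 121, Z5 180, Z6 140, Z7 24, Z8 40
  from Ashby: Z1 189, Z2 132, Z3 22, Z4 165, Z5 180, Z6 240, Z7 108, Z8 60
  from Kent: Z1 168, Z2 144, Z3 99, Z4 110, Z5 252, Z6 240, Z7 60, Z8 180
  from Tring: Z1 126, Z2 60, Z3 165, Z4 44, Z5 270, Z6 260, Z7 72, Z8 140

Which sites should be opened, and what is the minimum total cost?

Open Joliet and Pell; minimum total cost 818.

For any fixed open set, each neighborhood goes to its cheapest open site; total = fixed + service.
{Joliet, Pell}: Z1→Pell 42, Z2→Pell 36, Z3→Joliet 55, Z4→Pell 121, Z5→Joliet 144, Z6→Joliet 40, Z7→Pell 24, Z8→Pell 40. Service 502; fixed 316; total 818.
{Joliet, Pell, Tring}: service 425 + fixed 404 = 829
{Pell}: service 704 + fixed 153 = 857
{Joliet, Pell, Ashby, Kent, Tring}: service 392 + fixed 680 = 1072
No other subset beats 818.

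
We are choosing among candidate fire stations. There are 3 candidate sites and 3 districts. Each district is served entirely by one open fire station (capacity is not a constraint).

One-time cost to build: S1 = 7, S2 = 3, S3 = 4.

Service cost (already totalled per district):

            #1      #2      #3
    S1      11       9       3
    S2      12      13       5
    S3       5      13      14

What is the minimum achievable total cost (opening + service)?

Minimum total cost: 28

For any fixed open set, each district goes to its cheapest open site; total = fixed + service.
{S1, S3}: #1→S3 5, #2→S1 9, #3→S1 3. Service 17; fixed 11; total 28.
{S1}: #1→S1 11, #2→S1 9, #3→S1 3. Service 23; fixed 7; total 30.
{S2, S3}: #1→S3 5, #2→S2 13, #3→S2 5. Service 23; fixed 7; total 30.
{S1, S2, S3}: #1→S3 5, #2→S1 9, #3→S1 3. Service 17; fixed 14; total 31.
No other subset beats 28.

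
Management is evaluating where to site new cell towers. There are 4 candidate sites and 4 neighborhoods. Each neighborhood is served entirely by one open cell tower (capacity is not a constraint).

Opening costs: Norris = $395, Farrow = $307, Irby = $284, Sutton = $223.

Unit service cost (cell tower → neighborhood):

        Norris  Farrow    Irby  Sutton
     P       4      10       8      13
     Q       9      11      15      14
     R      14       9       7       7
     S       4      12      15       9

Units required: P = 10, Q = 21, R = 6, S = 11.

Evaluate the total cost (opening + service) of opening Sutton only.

Total cost: 788

Each neighborhood is assigned to its cheapest site among the open ones.
{Sutton}: P→Sutton 13·10=130, Q→Sutton 14·21=294, R→Sutton 7·6=42, S→Sutton 9·11=99. Service 565; fixed 223; total 788.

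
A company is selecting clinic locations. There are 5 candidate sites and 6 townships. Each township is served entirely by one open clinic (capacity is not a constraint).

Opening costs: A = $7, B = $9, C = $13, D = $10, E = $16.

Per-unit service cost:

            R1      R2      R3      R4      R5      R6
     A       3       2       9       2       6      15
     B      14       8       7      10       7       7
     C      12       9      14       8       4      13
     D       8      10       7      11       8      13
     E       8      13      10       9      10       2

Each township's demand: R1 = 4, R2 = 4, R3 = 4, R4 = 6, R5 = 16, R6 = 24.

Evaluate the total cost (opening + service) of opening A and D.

Total cost: 485

Each township is assigned to its cheapest site among the open ones.
{A, D}: R1→A 3·4=12, R2→A 2·4=8, R3→D 7·4=28, R4→A 2·6=12, R5→A 6·16=96, R6→D 13·24=312. Service 468; fixed 17; total 485.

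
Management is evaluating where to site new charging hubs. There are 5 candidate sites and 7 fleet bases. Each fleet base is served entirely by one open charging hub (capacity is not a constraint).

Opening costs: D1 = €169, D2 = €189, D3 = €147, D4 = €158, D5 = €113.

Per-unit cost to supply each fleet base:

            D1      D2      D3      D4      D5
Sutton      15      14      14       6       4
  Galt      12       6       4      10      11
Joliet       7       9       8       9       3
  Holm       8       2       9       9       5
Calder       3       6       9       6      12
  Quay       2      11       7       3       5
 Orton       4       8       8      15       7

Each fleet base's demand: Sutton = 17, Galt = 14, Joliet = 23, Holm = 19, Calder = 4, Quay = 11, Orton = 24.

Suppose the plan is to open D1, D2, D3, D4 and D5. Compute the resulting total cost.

Each fleet base is assigned to its cheapest site among the open ones.
{D1, D2, D3, D4, D5}: Sutton→D5 4·17=68, Galt→D3 4·14=56, Joliet→D5 3·23=69, Holm→D2 2·19=38, Calder→D1 3·4=12, Quay→D1 2·11=22, Orton→D1 4·24=96. Service 361; fixed 776; total 1137.

Total cost: 1137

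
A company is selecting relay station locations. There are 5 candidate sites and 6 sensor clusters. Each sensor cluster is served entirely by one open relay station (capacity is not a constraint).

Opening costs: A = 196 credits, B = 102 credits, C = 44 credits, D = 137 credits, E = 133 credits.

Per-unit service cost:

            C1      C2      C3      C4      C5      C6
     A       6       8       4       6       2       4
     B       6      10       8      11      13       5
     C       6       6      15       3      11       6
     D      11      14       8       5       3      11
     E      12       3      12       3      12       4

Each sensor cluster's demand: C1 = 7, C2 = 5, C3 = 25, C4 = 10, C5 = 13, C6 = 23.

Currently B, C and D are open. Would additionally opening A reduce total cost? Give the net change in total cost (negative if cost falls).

No — net change +60 (cost rises by 60).

Current service cost with {B, C, D}: 456.
Adding A: each sensor cluster re-picks its cheapest; new service cost 320, saving 136.
Extra fixed cost: 196. Net change = 196 − 136 = 60.
(Totals: 739 → 799.)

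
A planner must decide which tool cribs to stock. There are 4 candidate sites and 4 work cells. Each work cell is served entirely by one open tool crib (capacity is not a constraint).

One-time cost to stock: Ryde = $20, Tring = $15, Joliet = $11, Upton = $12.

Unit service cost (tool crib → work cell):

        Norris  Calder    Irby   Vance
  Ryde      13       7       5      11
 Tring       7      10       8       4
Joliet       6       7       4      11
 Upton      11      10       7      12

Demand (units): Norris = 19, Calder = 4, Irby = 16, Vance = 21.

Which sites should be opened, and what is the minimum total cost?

Open Tring and Joliet; minimum total cost 316.

For any fixed open set, each work cell goes to its cheapest open site; total = fixed + service.
{Tring, Joliet}: Norris→Joliet 6·19=114, Calder→Joliet 7·4=28, Irby→Joliet 4·16=64, Vance→Tring 4·21=84. Service 290; fixed 26; total 316.
{Tring, Joliet, Upton}: Norris→Joliet 6·19=114, Calder→Joliet 7·4=28, Irby→Joliet 4·16=64, Vance→Tring 4·21=84. Service 290; fixed 38; total 328.
{Ryde, Tring, Joliet}: service 290 + fixed 46 = 336
{Ryde, Tring, Joliet, Upton}: service 290 + fixed 58 = 348
No other subset beats 316.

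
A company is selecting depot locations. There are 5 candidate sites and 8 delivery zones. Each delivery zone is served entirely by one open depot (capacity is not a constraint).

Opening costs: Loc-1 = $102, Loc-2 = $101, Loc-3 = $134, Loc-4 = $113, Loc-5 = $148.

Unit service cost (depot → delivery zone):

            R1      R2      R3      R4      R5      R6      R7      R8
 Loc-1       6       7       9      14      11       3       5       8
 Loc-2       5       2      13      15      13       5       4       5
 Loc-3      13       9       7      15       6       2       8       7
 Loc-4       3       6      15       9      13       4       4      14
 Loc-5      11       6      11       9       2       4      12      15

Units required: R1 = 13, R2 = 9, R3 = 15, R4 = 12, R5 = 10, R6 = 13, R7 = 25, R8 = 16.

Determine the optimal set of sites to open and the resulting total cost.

For any fixed open set, each delivery zone goes to its cheapest open site; total = fixed + service.
{Loc-3, Loc-4}: R1→Loc-4 3·13=39, R2→Loc-4 6·9=54, R3→Loc-3 7·15=105, R4→Loc-4 9·12=108, R5→Loc-3 6·10=60, R6→Loc-3 2·13=26, R7→Loc-4 4·25=100, R8→Loc-3 7·16=112. Service 604; fixed 247; total 851.
{Loc-2, Loc-5}: service 608 + fixed 249 = 857
{Loc-2, Loc-3}: service 634 + fixed 235 = 869
{Loc-1, Loc-2, Loc-3, Loc-4, Loc-5}: R1→Loc-4 3·13=39, R2→Loc-2 2·9=18, R3→Loc-3 7·15=105, R4→Loc-4 9·12=108, R5→Loc-5 2·10=20, R6→Loc-3 2·13=26, R7→Loc-2 4·25=100, R8→Loc-2 5·16=80. Service 496; fixed 598; total 1094.
No other subset beats 851.

Open Loc-3 and Loc-4; minimum total cost 851.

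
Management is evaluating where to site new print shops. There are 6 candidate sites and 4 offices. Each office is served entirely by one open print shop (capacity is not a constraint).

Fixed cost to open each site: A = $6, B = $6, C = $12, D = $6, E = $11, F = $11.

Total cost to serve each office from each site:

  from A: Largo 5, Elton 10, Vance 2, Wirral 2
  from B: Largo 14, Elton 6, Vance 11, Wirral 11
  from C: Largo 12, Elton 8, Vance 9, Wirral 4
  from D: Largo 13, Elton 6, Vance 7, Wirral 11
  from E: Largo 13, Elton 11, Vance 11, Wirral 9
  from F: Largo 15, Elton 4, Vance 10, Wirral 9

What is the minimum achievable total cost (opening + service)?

For any fixed open set, each office goes to its cheapest open site; total = fixed + service.
{A}: Largo→A 5, Elton→A 10, Vance→A 2, Wirral→A 2. Service 19; fixed 6; total 25.
{A, B}: Largo→A 5, Elton→B 6, Vance→A 2, Wirral→A 2. Service 15; fixed 12; total 27.
{A, D}: service 15 + fixed 12 = 27
{A, B, C, D, E, F}: service 13 + fixed 52 = 65
No other subset beats 25.

Minimum total cost: 25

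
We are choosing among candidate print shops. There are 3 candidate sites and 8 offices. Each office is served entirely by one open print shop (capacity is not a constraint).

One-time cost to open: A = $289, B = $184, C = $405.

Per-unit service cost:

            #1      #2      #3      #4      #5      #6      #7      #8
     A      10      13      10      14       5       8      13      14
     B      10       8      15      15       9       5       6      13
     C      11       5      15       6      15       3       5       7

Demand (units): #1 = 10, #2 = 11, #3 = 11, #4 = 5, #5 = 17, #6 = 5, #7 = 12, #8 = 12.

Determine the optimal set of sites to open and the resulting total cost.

Open B only; minimum total cost 1018.

For any fixed open set, each office goes to its cheapest open site; total = fixed + service.
{B}: #1→B 10·10=100, #2→B 8·11=88, #3→B 15·11=165, #4→B 15·5=75, #5→B 9·17=153, #6→B 5·5=25, #7→B 6·12=72, #8→B 13·12=156. Service 834; fixed 184; total 1018.
{A}: service 872 + fixed 289 = 1161
{A, B}: #1→A 10·10=100, #2→B 8·11=88, #3→A 10·11=110, #4→A 14·5=70, #5→A 5·17=85, #6→B 5·5=25, #7→B 6·12=72, #8→B 13·12=156. Service 706; fixed 473; total 1179.
{A, B, C}: service 539 + fixed 878 = 1417
No other subset beats 1018.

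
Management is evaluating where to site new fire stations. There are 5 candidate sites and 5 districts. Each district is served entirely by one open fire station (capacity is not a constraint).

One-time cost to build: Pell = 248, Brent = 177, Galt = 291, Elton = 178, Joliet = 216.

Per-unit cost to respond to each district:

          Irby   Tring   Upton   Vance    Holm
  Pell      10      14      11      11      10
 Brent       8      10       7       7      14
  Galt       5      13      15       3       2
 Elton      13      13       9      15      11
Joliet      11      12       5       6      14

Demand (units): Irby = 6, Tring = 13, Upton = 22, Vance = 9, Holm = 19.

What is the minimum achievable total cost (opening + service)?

For any fixed open set, each district goes to its cheapest open site; total = fixed + service.
{Brent}: Irby→Brent 8·6=48, Tring→Brent 10·13=130, Upton→Brent 7·22=154, Vance→Brent 7·9=63, Holm→Brent 14·19=266. Service 661; fixed 177; total 838.
{Brent, Galt}: Irby→Galt 5·6=30, Tring→Brent 10·13=130, Upton→Brent 7·22=154, Vance→Galt 3·9=27, Holm→Galt 2·19=38. Service 379; fixed 468; total 847.
{Galt, Joliet}: service 361 + fixed 507 = 868
{Pell, Brent, Galt, Elton, Joliet}: service 335 + fixed 1110 = 1445
No other subset beats 838.

Minimum total cost: 838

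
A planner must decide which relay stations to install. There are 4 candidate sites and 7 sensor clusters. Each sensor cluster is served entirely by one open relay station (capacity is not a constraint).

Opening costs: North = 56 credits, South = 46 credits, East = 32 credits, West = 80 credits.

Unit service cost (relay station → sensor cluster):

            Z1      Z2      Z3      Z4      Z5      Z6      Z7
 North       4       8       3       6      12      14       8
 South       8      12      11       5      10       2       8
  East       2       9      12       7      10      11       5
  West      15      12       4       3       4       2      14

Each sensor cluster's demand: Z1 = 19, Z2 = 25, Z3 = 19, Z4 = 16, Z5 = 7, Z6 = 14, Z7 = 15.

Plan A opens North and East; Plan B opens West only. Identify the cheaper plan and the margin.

Plan A: {North, East}: Z1→East 2·19=38, Z2→North 8·25=200, Z3→North 3·19=57, Z4→North 6·16=96, Z5→East 10·7=70, Z6→East 11·14=154, Z7→East 5·15=75. Service 690; fixed 88; total 778.
Plan B: {West}: Z1→West 15·19=285, Z2→West 12·25=300, Z3→West 4·19=76, Z4→West 3·16=48, Z5→West 4·7=28, Z6→West 2·14=28, Z7→West 14·15=210. Service 975; fixed 80; total 1055.
Difference: |778 − 1055| = 277.

Plan A is cheaper by 277.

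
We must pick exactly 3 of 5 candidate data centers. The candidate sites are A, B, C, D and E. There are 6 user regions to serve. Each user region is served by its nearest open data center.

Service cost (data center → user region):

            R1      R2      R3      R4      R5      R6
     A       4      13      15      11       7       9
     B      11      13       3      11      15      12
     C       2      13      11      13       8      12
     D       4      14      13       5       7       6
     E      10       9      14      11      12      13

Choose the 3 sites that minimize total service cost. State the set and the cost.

Choose B, D and E; total service cost 34.

With exactly 3 open, each user region uses its cheapest among the chosen.
{B, D, E}: R1→D 4, R2→E 9, R3→B 3, R4→D 5, R5→D 7, R6→D 6. Service cost 34.
{B, C, D}: service cost 36
{A, B, D}: service cost 38
Among all 10 size-3 choices, {B, D, E} is lowest.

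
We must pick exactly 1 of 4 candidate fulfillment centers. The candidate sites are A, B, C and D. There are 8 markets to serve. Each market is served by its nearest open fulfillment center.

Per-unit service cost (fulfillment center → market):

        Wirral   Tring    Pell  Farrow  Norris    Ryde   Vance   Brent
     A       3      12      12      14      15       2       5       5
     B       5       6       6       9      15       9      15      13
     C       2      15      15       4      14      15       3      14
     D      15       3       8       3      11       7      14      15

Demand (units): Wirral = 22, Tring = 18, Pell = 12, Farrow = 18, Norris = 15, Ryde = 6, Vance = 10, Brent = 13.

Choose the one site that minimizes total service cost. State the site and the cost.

Choose A only; total service cost 1030.

With exactly 1 open, each market uses its cheapest among the chosen.
{A}: Wirral→A 3·22=66, Tring→A 12·18=216, Pell→A 12·12=144, Farrow→A 14·18=252, Norris→A 15·15=225, Ryde→A 2·6=12, Vance→A 5·10=50, Brent→A 5·13=65. Service cost 1030.
{B}: service cost 1050
{D}: service cost 1076
Among all 4 size-1 choices, {A} is lowest.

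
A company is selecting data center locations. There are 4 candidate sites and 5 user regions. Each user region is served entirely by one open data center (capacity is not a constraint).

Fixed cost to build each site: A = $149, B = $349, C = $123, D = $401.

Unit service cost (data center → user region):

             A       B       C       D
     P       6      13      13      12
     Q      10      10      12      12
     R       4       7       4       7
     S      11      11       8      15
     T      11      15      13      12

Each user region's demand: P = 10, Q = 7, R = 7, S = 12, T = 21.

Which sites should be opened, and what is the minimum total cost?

For any fixed open set, each user region goes to its cheapest open site; total = fixed + service.
{A}: P→A 6·10=60, Q→A 10·7=70, R→A 4·7=28, S→A 11·12=132, T→A 11·21=231. Service 521; fixed 149; total 670.
{C}: service 611 + fixed 123 = 734
{A, C}: service 485 + fixed 272 = 757
{A, B, C, D}: service 485 + fixed 1022 = 1507
No other subset beats 670.

Open A only; minimum total cost 670.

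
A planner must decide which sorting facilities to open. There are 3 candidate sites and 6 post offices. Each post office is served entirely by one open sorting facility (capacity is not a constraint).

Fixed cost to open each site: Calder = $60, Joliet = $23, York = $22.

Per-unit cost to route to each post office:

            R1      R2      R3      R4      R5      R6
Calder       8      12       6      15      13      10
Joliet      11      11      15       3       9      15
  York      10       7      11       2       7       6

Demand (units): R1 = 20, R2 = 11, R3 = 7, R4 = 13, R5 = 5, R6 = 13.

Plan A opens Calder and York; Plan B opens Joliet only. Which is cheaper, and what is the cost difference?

Plan A is cheaper by 248.

Plan A: {Calder, York}: R1→Calder 8·20=160, R2→York 7·11=77, R3→Calder 6·7=42, R4→York 2·13=26, R5→York 7·5=35, R6→York 6·13=78. Service 418; fixed 82; total 500.
Plan B: {Joliet}: R1→Joliet 11·20=220, R2→Joliet 11·11=121, R3→Joliet 15·7=105, R4→Joliet 3·13=39, R5→Joliet 9·5=45, R6→Joliet 15·13=195. Service 725; fixed 23; total 748.
Difference: |500 − 748| = 248.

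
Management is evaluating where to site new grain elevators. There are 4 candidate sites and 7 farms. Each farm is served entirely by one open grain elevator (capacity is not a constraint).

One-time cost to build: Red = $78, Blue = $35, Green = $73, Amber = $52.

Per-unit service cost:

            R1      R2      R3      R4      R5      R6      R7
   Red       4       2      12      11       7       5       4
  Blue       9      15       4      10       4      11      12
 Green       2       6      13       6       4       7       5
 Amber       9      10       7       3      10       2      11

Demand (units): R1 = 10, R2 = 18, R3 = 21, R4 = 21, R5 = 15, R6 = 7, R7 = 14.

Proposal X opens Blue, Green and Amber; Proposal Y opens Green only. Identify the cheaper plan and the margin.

Proposal X is cheaper by 200.

Proposal X: {Blue, Green, Amber}: R1→Green 2·10=20, R2→Green 6·18=108, R3→Blue 4·21=84, R4→Amber 3·21=63, R5→Blue 4·15=60, R6→Amber 2·7=14, R7→Green 5·14=70. Service 419; fixed 160; total 579.
Proposal Y: {Green}: R1→Green 2·10=20, R2→Green 6·18=108, R3→Green 13·21=273, R4→Green 6·21=126, R5→Green 4·15=60, R6→Green 7·7=49, R7→Green 5·14=70. Service 706; fixed 73; total 779.
Difference: |579 − 779| = 200.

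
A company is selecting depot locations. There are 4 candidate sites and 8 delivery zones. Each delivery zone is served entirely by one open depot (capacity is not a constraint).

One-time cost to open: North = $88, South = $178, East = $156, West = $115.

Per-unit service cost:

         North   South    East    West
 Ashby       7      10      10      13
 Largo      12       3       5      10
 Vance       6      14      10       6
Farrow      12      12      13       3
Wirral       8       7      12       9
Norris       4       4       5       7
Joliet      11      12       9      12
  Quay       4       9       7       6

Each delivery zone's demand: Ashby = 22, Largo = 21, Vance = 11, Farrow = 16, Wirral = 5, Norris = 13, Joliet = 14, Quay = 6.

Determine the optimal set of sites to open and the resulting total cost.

For any fixed open set, each delivery zone goes to its cheapest open site; total = fixed + service.
{North, West}: Ashby→North 7·22=154, Largo→West 10·21=210, Vance→North 6·11=66, Farrow→West 3·16=48, Wirral→North 8·5=40, Norris→North 4·13=52, Joliet→North 11·14=154, Quay→North 4·6=24. Service 748; fixed 203; total 951.
{North, East, West}: service 615 + fixed 359 = 974
{North, South, West}: Ashby→North 7·22=154, Largo→South 3·21=63, Vance→North 6·11=66, Farrow→West 3·16=48, Wirral→South 7·5=35, Norris→North 4·13=52, Joliet→North 11·14=154, Quay→North 4·6=24. Service 596; fixed 381; total 977.
{North, South, East, West}: service 568 + fixed 537 = 1105
(All 15 nonempty subsets were checked; North and West is lowest.)

Open North and West; minimum total cost 951.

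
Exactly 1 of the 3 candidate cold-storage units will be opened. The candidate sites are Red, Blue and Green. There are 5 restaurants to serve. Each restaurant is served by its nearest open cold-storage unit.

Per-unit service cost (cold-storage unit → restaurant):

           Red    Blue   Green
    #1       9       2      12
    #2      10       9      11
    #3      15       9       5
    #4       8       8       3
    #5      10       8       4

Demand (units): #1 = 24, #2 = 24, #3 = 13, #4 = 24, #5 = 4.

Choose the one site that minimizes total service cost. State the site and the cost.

Choose Blue only; total service cost 605.

With exactly 1 open, each restaurant uses its cheapest among the chosen.
{Blue}: #1→Blue 2·24=48, #2→Blue 9·24=216, #3→Blue 9·13=117, #4→Blue 8·24=192, #5→Blue 8·4=32. Service cost 605.
{Green}: service cost 705
{Red}: service cost 883
Among all 3 size-1 choices, {Blue} is lowest.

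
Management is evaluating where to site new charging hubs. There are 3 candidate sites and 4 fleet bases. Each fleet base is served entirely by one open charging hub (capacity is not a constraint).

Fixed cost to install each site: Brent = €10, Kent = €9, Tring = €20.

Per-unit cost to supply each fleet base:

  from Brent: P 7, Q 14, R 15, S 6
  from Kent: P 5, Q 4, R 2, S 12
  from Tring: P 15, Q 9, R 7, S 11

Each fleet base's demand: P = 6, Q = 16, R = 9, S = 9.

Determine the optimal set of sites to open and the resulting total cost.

Open Brent and Kent; minimum total cost 185.

For any fixed open set, each fleet base goes to its cheapest open site; total = fixed + service.
{Brent, Kent}: P→Kent 5·6=30, Q→Kent 4·16=64, R→Kent 2·9=18, S→Brent 6·9=54. Service 166; fixed 19; total 185.
{Brent, Kent, Tring}: P→Kent 5·6=30, Q→Kent 4·16=64, R→Kent 2·9=18, S→Brent 6·9=54. Service 166; fixed 39; total 205.
{Kent}: service 220 + fixed 9 = 229
No other subset beats 185.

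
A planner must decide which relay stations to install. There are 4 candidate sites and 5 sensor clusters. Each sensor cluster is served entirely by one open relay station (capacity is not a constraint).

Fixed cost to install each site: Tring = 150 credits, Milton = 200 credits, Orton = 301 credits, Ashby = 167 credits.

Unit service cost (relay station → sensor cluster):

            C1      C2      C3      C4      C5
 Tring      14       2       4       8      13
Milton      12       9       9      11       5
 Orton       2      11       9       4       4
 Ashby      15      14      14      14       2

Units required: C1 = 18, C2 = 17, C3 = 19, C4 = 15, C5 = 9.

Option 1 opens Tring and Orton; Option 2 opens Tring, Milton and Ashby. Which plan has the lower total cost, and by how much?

Option 1: {Tring, Orton}: C1→Orton 2·18=36, C2→Tring 2·17=34, C3→Tring 4·19=76, C4→Orton 4·15=60, C5→Orton 4·9=36. Service 242; fixed 451; total 693.
Option 2: {Tring, Milton, Ashby}: C1→Milton 12·18=216, C2→Tring 2·17=34, C3→Tring 4·19=76, C4→Tring 8·15=120, C5→Ashby 2·9=18. Service 464; fixed 517; total 981.
Difference: |693 − 981| = 288.

Option 1 is cheaper by 288.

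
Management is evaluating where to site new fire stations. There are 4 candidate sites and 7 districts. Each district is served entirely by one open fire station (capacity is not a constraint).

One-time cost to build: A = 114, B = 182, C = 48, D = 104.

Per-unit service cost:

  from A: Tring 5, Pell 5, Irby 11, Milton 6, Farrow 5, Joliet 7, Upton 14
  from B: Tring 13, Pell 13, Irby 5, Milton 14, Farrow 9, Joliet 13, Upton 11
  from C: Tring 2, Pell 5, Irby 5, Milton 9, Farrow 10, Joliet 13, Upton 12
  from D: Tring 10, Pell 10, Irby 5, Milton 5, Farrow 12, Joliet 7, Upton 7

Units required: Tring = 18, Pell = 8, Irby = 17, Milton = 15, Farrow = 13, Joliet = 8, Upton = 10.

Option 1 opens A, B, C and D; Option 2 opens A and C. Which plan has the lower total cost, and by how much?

Option 2 is cheaper by 221.

Option 1: {A, B, C, D}: Tring→C 2·18=36, Pell→A 5·8=40, Irby→B 5·17=85, Milton→D 5·15=75, Farrow→A 5·13=65, Joliet→A 7·8=56, Upton→D 7·10=70. Service 427; fixed 448; total 875.
Option 2: {A, C}: Tring→C 2·18=36, Pell→A 5·8=40, Irby→C 5·17=85, Milton→A 6·15=90, Farrow→A 5·13=65, Joliet→A 7·8=56, Upton→C 12·10=120. Service 492; fixed 162; total 654.
Difference: |875 − 654| = 221.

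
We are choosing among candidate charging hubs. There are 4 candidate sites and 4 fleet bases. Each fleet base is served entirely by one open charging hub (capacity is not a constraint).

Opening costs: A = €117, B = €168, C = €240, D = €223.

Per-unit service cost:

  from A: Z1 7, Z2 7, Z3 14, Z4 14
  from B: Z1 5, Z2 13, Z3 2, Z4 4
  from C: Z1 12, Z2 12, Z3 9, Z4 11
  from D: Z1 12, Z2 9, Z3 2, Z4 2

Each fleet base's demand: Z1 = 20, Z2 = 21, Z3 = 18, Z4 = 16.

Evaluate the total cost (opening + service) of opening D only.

Total cost: 720

Each fleet base is assigned to its cheapest site among the open ones.
{D}: Z1→D 12·20=240, Z2→D 9·21=189, Z3→D 2·18=36, Z4→D 2·16=32. Service 497; fixed 223; total 720.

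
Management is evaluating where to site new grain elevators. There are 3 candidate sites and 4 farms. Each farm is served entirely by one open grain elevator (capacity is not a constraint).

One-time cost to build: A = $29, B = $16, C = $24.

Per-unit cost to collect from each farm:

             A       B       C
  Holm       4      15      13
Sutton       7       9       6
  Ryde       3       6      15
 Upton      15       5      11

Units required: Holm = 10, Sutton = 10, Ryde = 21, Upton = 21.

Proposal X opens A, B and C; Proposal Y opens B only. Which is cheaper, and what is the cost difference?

Proposal X: {A, B, C}: Holm→A 4·10=40, Sutton→C 6·10=60, Ryde→A 3·21=63, Upton→B 5·21=105. Service 268; fixed 69; total 337.
Proposal Y: {B}: Holm→B 15·10=150, Sutton→B 9·10=90, Ryde→B 6·21=126, Upton→B 5·21=105. Service 471; fixed 16; total 487.
Difference: |337 − 487| = 150.

Proposal X is cheaper by 150.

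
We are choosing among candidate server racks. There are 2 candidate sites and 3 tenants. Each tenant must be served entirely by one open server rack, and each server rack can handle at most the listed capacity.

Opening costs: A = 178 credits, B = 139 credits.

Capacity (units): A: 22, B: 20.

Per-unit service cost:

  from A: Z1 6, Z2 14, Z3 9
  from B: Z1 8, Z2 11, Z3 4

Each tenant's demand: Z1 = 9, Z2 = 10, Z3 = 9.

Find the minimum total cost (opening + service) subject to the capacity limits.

Open {A, B}: Z1→A 6·9=54, Z2→B 11·10=110, Z3→B 4·9=36.
Loads: A carries 9/22, B carries 19/20. Service 200; fixed 317; total 517.
Next best feasible plan costs 547.

Minimum total cost: 517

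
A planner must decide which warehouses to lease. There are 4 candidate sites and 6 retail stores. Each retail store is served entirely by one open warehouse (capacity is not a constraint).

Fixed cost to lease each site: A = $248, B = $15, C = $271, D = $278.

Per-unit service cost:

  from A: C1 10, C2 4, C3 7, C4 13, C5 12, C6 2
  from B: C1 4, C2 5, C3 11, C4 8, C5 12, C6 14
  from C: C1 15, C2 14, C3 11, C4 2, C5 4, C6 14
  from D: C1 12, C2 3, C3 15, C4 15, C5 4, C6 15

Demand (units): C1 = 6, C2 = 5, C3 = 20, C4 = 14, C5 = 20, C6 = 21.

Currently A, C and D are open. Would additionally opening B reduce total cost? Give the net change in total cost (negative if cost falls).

Current service cost with {A, C, D}: 365.
Adding B: each retail store re-picks its cheapest; new service cost 329, saving 36.
Extra fixed cost: 15. Net change = 15 − 36 = -21.
(Totals: 1162 → 1141.)

Yes — net change −21 (cost falls by 21).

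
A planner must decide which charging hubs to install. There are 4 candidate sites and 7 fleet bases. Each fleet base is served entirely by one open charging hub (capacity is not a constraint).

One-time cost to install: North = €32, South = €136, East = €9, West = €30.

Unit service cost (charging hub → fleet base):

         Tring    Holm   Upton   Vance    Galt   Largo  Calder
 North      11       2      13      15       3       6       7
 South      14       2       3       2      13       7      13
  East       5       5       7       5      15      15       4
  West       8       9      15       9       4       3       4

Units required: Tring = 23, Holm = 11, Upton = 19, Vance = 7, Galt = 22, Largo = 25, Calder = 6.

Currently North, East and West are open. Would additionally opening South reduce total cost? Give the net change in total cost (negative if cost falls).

No — net change +39 (cost rises by 39).

Current service cost with {North, East, West}: 470.
Adding South: each fleet base re-picks its cheapest; new service cost 373, saving 97.
Extra fixed cost: 136. Net change = 136 − 97 = 39.
(Totals: 541 → 580.)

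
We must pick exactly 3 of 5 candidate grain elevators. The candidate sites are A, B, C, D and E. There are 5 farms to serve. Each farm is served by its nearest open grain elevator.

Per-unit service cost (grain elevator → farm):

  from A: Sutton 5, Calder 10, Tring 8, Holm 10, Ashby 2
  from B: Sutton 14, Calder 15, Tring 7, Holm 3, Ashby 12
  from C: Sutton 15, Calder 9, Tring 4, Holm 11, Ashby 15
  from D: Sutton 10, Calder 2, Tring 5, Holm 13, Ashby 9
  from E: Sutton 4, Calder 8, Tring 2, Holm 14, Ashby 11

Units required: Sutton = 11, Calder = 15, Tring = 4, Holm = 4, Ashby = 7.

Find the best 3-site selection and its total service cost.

With exactly 3 open, each farm uses its cheapest among the chosen.
{A, B, D}: Sutton→A 5·11=55, Calder→D 2·15=30, Tring→D 5·4=20, Holm→B 3·4=12, Ashby→A 2·7=14. Service cost 131.
{A, D, E}: service cost 136
{A, C, D}: service cost 155
Among all 10 size-3 choices, {A, B, D} is lowest.

Choose A, B and D; total service cost 131.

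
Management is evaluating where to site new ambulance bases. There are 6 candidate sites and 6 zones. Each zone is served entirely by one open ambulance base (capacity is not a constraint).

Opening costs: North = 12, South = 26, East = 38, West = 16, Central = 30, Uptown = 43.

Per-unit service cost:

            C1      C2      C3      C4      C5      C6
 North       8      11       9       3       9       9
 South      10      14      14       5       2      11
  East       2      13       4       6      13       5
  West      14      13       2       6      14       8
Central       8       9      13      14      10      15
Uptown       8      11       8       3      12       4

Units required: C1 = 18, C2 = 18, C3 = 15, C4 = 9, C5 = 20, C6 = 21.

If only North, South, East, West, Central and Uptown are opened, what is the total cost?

Each zone is assigned to its cheapest site among the open ones.
{North, South, East, West, Central, Uptown}: C1→East 2·18=36, C2→Central 9·18=162, C3→West 2·15=30, C4→North 3·9=27, C5→South 2·20=40, C6→Uptown 4·21=84. Service 379; fixed 165; total 544.

Total cost: 544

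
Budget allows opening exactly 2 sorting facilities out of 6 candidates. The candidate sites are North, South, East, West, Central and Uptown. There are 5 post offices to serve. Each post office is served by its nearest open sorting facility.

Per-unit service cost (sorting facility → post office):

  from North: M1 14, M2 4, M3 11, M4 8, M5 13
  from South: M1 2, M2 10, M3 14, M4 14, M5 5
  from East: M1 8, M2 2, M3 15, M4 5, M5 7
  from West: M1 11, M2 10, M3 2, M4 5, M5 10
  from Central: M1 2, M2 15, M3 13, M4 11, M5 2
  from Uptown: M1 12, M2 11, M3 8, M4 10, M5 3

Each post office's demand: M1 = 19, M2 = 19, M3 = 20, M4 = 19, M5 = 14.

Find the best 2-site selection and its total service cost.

With exactly 2 open, each post office uses its cheapest among the chosen.
{West, Central}: M1→Central 2·19=38, M2→West 10·19=190, M3→West 2·20=40, M4→West 5·19=95, M5→Central 2·14=28. Service cost 391.
{East, West}: service cost 423
{South, West}: service cost 433
Among all 15 size-2 choices, {West, Central} is lowest.

Choose West and Central; total service cost 391.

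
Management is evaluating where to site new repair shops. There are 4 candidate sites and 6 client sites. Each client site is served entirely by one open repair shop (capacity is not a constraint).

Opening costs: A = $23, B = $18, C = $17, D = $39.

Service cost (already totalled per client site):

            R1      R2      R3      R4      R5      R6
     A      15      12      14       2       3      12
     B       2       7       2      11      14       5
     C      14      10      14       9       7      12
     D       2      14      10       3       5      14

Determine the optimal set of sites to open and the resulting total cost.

For any fixed open set, each client site goes to its cheapest open site; total = fixed + service.
{B}: R1→B 2, R2→B 7, R3→B 2, R4→B 11, R5→B 14, R6→B 5. Service 41; fixed 18; total 59.
{A, B}: service 21 + fixed 41 = 62
{B, C}: R1→B 2, R2→B 7, R3→B 2, R4→C 9, R5→C 7, R6→B 5. Service 32; fixed 35; total 67.
{A, B, C, D}: R1→B 2, R2→B 7, R3→B 2, R4→A 2, R5→A 3, R6→B 5. Service 21; fixed 97; total 118.
No other subset beats 59.

Open B only; minimum total cost 59.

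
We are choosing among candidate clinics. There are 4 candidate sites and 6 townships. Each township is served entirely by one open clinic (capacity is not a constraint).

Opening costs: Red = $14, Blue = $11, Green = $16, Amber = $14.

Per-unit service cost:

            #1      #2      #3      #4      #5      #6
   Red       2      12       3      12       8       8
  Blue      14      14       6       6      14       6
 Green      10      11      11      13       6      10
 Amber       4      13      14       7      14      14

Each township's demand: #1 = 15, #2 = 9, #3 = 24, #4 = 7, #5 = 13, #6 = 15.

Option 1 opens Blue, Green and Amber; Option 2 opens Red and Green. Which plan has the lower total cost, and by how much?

Option 2 is cheaper by 41.

Option 1: {Blue, Green, Amber}: #1→Amber 4·15=60, #2→Green 11·9=99, #3→Blue 6·24=144, #4→Blue 6·7=42, #5→Green 6·13=78, #6→Blue 6·15=90. Service 513; fixed 41; total 554.
Option 2: {Red, Green}: #1→Red 2·15=30, #2→Green 11·9=99, #3→Red 3·24=72, #4→Red 12·7=84, #5→Green 6·13=78, #6→Red 8·15=120. Service 483; fixed 30; total 513.
Difference: |554 − 513| = 41.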